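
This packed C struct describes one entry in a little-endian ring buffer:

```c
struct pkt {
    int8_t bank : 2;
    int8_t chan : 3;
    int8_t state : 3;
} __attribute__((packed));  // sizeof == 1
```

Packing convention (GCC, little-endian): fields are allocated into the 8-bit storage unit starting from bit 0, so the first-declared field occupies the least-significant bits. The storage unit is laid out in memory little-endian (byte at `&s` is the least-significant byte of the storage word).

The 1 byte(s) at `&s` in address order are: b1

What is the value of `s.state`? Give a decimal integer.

-3

[0]=0xb1 (little-endian) → word 0xb1
bank [0+:2] = (word>>0) & 0x3 = 1
chan [2+:3] = (word>>2) & 0x7 = 4
state [5+:3] = (word>>5) & 0x7 = 5  ←
state signed 3b, MSB=1: 5 - 8 = -3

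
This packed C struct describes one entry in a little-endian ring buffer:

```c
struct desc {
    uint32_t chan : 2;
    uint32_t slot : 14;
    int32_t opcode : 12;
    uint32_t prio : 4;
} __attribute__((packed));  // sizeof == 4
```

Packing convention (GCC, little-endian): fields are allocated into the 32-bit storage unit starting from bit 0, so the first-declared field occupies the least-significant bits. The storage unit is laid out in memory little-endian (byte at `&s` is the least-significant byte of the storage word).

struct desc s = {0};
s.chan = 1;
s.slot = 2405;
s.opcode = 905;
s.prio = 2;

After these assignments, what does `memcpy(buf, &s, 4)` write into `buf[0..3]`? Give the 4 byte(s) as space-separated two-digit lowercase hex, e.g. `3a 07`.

95 25 89 23

[0+:2] chan=1 & 0x3 = 0x1; word=0x00000001
[2+:14] slot=2405 & 0x3fff = 0x965; word=0x00002595
[16+:12] opcode=905 & 0xfff = 0x389; word=0x03892595
[28+:4] prio=2 & 0xf = 0x2; word=0x23892595
word = 0x23892595 → little-endian bytes:
  [0]=0x95  [1]=0x25  [2]=0x89  [3]=0x23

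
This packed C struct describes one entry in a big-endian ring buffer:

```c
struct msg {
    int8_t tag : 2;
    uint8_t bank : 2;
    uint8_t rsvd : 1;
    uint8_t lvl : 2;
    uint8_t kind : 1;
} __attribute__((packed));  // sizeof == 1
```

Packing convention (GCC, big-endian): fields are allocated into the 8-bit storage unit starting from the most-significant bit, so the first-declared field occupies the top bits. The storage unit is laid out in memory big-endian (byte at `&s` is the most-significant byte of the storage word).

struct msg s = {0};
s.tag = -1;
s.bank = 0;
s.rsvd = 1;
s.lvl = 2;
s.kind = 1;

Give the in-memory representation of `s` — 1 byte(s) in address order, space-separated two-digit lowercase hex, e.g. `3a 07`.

cd

tag:2 = -1 → 0x3 << 6 → word 0xc0
bank:2 = 0 → 0x0 << 4 → word 0xc0
rsvd:1 = 1 → 0x1 << 3 → word 0xc8
lvl:2 = 2 → 0x2 << 1 → word 0xcc
kind:1 = 1 → 0x1 << 0 → word 0xcd
word = 0xcd → big-endian bytes:
  [0]=0xcd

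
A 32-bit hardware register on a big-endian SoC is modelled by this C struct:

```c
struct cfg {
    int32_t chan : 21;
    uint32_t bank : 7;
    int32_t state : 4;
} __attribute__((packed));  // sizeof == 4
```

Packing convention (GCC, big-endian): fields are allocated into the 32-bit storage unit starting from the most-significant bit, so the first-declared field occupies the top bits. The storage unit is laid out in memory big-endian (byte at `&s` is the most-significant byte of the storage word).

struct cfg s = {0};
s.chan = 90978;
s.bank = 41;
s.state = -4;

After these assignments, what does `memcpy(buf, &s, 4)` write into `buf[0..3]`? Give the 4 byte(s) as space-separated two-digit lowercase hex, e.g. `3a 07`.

0b 1b 12 9c

chan:21 = 90978 → 0x16362 << 11 → word 0x0b1b1000
bank:7 = 41 → 0x29 << 4 → word 0x0b1b1290
state:4 = -4 → 0xc << 0 → word 0x0b1b129c
word = 0x0b1b129c → big-endian bytes:
  [0]=0x0b  [1]=0x1b  [2]=0x12  [3]=0x9c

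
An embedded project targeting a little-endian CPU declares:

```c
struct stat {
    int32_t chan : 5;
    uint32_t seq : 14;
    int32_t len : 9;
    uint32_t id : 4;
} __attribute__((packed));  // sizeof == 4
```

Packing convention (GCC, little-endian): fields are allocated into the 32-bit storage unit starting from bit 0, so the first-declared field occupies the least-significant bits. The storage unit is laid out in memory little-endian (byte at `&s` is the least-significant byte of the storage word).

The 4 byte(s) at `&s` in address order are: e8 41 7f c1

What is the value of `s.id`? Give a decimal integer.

12

[0]=0xe8 [1]=0x41 [2]=0x7f [3]=0xc1 (little-endian) → word 0xc17f41e8
chan:5 @ bit 0 → (0xc17f41e8>>0)&0x1f = 0x8
seq:14 @ bit 5 → (0xc17f41e8>>5)&0x3fff = 0x3a0f
len:9 @ bit 19 → (0xc17f41e8>>19)&0x1ff = 0x2f
id:4 @ bit 28 → (0xc17f41e8>>28)&0xf = 0xc  ←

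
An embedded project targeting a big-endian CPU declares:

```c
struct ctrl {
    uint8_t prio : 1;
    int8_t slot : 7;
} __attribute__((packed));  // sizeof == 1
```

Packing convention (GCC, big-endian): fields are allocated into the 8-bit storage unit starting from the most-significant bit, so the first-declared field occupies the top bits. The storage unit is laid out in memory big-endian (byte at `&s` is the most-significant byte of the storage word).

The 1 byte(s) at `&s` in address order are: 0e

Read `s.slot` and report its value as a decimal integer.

[0]=0x0e (big-endian) → word 0x0e
prio [7+:1] = (word>>7) & 0x1 = 0
slot [0+:7] = (word>>0) & 0x7f = 14  ←
slot signed 7b, MSB=0: value = 14

14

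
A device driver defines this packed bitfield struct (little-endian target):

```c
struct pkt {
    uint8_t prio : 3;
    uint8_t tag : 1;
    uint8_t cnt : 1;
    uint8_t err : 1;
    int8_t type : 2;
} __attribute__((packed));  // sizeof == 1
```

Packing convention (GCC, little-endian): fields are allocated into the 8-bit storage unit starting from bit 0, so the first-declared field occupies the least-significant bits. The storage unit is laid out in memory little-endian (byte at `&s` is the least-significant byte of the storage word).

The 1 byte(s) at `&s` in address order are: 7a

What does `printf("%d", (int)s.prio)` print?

2

[0]=0x7a (little-endian) → word 0x7a
prio:3 @ bit 0 → (0x7a>>0)&0x7 = 0x2  ←
tag:1 @ bit 3 → (0x7a>>3)&0x1 = 0x1
cnt:1 @ bit 4 → (0x7a>>4)&0x1 = 0x1
err:1 @ bit 5 → (0x7a>>5)&0x1 = 0x1
type:2 @ bit 6 → (0x7a>>6)&0x3 = 0x1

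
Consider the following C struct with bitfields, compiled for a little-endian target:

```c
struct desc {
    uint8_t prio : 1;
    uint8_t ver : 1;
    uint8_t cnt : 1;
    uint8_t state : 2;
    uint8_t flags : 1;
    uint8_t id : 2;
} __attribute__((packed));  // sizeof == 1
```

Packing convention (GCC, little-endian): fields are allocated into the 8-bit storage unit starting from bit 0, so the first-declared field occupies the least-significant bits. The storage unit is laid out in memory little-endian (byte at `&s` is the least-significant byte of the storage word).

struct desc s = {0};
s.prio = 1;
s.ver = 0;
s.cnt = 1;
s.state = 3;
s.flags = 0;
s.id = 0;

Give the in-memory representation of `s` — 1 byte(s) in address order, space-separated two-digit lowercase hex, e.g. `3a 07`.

[0+:1] prio=1 & 0x1 = 0x1; word=0x01
[1+:1] ver=0 & 0x1 = 0x0; word=0x01
[2+:1] cnt=1 & 0x1 = 0x1; word=0x05
[3+:2] state=3 & 0x3 = 0x3; word=0x1d
[5+:1] flags=0 & 0x1 = 0x0; word=0x1d
[6+:2] id=0 & 0x3 = 0x0; word=0x1d
word = 0x1d → little-endian bytes:
  [0]=0x1d

1d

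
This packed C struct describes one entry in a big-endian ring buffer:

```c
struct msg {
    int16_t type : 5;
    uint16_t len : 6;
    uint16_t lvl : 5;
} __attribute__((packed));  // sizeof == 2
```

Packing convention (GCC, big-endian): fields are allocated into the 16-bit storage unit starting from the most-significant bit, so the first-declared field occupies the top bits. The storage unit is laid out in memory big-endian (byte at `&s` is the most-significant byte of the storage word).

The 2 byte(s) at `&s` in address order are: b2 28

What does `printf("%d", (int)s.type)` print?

[0]=0xb2 [1]=0x28 (big-endian) → word 0xb228
type [11+:5] = (word>>11) & 0x1f = 22  ←
len [5+:6] = (word>>5) & 0x3f = 17
lvl [0+:5] = (word>>0) & 0x1f = 8
type signed 5b, MSB=1: 22 - 32 = -10

-10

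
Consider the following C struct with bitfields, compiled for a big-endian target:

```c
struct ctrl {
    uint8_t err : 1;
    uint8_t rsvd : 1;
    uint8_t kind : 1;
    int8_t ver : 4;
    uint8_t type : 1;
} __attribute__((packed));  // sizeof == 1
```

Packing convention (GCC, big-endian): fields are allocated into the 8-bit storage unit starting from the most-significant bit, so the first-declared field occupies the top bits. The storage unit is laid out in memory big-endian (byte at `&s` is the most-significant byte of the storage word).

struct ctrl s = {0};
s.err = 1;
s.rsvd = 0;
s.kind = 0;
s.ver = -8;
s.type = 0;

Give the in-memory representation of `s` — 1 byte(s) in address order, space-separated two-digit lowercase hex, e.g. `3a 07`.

err:1 = 1 → 0x1 << 7 → word 0x80
rsvd:1 = 0 → 0x0 << 6 → word 0x80
kind:1 = 0 → 0x0 << 5 → word 0x80
ver:4 = -8 → 0x8 << 1 → word 0x90
type:1 = 0 → 0x0 << 0 → word 0x90
word = 0x90 → big-endian bytes:
  [0]=0x90

90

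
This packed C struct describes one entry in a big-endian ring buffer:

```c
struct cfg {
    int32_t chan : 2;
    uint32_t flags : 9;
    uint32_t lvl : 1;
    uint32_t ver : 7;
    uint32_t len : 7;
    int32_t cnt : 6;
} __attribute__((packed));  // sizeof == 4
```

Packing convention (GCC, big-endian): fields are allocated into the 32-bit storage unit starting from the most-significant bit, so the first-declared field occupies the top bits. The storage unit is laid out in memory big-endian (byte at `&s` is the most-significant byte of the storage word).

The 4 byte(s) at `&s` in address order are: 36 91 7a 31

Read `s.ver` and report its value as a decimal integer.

[0]=0x36 [1]=0x91 [2]=0x7a [3]=0x31 (big-endian) → word 0x36917a31
chan:2 @ bit 30 → (0x36917a31>>30)&0x3 = 0x0
flags:9 @ bit 21 → (0x36917a31>>21)&0x1ff = 0x1b4
lvl:1 @ bit 20 → (0x36917a31>>20)&0x1 = 0x1
ver:7 @ bit 13 → (0x36917a31>>13)&0x7f = 0xb  ←
len:7 @ bit 6 → (0x36917a31>>6)&0x7f = 0x68
cnt:6 @ bit 0 → (0x36917a31>>0)&0x3f = 0x31

11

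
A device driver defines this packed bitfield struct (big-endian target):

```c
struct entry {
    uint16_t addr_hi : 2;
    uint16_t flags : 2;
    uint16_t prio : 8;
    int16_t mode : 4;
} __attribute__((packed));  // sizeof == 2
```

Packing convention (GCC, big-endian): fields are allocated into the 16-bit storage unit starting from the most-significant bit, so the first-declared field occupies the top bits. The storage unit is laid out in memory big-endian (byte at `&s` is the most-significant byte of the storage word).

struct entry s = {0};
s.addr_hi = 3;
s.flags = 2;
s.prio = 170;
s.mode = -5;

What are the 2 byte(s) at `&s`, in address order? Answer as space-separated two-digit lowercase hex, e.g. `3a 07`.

addr_hi (2b) val=3 bits=0x3 at bit 14: 0xc000
flags (2b) val=2 bits=0x2 at bit 12: 0xe000
prio (8b) val=170 bits=0xaa at bit 4: 0xeaa0
mode (4b) val=-5 bits=0xb at bit 0: 0xeaab
word = 0xeaab → big-endian bytes:
  [0]=0xea  [1]=0xab

ea ab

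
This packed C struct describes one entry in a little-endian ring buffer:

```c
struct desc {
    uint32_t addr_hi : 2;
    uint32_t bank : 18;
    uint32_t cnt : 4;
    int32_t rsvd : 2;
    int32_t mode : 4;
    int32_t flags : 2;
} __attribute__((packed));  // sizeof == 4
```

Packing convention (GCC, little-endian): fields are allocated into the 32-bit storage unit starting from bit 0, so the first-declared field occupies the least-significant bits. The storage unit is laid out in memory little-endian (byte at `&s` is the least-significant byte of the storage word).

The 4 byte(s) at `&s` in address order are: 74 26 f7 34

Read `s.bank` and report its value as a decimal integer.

[0]=0x74 [1]=0x26 [2]=0xf7 [3]=0x34 (little-endian) → word 0x34f72674
addr_hi:2 @ bit 0 → (0x34f72674>>0)&0x3 = 0x0
bank:18 @ bit 2 → (0x34f72674>>2)&0x3ffff = 0x1c99d  ←
cnt:4 @ bit 20 → (0x34f72674>>20)&0xf = 0xf
rsvd:2 @ bit 24 → (0x34f72674>>24)&0x3 = 0x0
mode:4 @ bit 26 → (0x34f72674>>26)&0xf = 0xd
flags:2 @ bit 30 → (0x34f72674>>30)&0x3 = 0x0

117149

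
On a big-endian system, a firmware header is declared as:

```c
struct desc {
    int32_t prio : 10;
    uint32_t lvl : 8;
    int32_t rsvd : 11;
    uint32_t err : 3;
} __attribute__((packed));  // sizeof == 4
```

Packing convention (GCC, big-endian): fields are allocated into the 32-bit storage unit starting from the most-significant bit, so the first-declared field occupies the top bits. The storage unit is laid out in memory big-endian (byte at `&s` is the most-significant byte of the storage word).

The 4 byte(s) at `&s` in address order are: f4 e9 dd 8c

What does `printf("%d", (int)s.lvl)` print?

[0]=0xf4 [1]=0xe9 [2]=0xdd [3]=0x8c (big-endian) → word 0xf4e9dd8c
prio [22+:10] = (word>>22) & 0x3ff = 979
lvl [14+:8] = (word>>14) & 0xff = 167  ←
rsvd [3+:11] = (word>>3) & 0x7ff = 945
err [0+:3] = (word>>0) & 0x7 = 4

167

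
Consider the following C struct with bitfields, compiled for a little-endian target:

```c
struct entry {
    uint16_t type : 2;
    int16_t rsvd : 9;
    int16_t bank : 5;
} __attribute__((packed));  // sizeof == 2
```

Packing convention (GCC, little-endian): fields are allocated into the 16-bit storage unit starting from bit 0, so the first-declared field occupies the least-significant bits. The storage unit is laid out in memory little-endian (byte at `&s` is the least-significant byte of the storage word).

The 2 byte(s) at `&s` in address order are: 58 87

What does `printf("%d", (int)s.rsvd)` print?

[0]=0x58 [1]=0x87 (little-endian) → word 0x8758
type:2 @ bit 0 → (0x8758>>0)&0x3 = 0x0
rsvd:9 @ bit 2 → (0x8758>>2)&0x1ff = 0x1d6  ←
bank:5 @ bit 11 → (0x8758>>11)&0x1f = 0x10
rsvd signed 9b, MSB=1: 470 - 512 = -42

-42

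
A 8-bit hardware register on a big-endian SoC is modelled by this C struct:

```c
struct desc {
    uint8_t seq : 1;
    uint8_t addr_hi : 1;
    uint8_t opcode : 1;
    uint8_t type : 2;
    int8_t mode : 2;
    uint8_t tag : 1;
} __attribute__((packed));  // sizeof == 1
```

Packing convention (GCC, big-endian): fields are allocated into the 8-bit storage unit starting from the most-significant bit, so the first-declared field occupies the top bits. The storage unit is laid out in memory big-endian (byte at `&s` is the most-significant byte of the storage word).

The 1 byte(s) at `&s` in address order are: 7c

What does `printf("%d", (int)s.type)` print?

[0]=0x7c (big-endian) → word 0x7c
seq [7+:1] = (word>>7) & 0x1 = 0
addr_hi [6+:1] = (word>>6) & 0x1 = 1
opcode [5+:1] = (word>>5) & 0x1 = 1
type [3+:2] = (word>>3) & 0x3 = 3  ←
mode [1+:2] = (word>>1) & 0x3 = 2
tag [0+:1] = (word>>0) & 0x1 = 0

3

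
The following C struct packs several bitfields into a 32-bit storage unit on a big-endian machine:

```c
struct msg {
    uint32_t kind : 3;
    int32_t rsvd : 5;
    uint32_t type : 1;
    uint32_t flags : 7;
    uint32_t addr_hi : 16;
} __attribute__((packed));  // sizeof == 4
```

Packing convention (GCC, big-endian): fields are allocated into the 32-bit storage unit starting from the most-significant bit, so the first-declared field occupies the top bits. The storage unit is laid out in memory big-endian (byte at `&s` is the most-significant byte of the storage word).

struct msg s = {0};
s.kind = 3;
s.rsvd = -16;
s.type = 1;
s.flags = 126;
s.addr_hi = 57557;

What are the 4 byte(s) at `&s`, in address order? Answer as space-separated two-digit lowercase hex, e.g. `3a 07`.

70 fe e0 d5

[29+:3] kind=3 & 0x7 = 0x3; word=0x60000000
[24+:5] rsvd=-16 & 0x1f = 0x10; word=0x70000000
[23+:1] type=1 & 0x1 = 0x1; word=0x70800000
[16+:7] flags=126 & 0x7f = 0x7e; word=0x70fe0000
[0+:16] addr_hi=57557 & 0xffff = 0xe0d5; word=0x70fee0d5
word = 0x70fee0d5 → big-endian bytes:
  [0]=0x70  [1]=0xfe  [2]=0xe0  [3]=0xd5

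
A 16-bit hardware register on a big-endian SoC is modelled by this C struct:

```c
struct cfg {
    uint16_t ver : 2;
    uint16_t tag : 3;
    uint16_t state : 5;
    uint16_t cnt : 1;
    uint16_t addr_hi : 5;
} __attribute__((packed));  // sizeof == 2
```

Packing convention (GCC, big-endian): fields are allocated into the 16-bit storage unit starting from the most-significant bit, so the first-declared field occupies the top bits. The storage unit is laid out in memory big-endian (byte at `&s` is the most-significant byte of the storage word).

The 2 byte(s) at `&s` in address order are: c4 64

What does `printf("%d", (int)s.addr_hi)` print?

[0]=0xc4 [1]=0x64 (big-endian) → word 0xc464
ver:2 @ bit 14 → (0xc464>>14)&0x3 = 0x3
tag:3 @ bit 11 → (0xc464>>11)&0x7 = 0x0
state:5 @ bit 6 → (0xc464>>6)&0x1f = 0x11
cnt:1 @ bit 5 → (0xc464>>5)&0x1 = 0x1
addr_hi:5 @ bit 0 → (0xc464>>0)&0x1f = 0x4  ←

4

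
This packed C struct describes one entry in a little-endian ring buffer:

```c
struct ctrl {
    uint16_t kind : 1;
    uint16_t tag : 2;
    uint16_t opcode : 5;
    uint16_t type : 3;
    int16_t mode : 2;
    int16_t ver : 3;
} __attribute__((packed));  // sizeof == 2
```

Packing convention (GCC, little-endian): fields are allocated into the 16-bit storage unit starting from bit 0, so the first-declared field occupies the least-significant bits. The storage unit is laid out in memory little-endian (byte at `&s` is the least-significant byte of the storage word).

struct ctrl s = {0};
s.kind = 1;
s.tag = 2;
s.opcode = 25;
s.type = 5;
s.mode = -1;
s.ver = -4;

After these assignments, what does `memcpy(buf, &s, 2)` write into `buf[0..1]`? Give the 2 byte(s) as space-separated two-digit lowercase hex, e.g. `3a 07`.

[0+:1] kind=1 & 0x1 = 0x1; word=0x0001
[1+:2] tag=2 & 0x3 = 0x2; word=0x0005
[3+:5] opcode=25 & 0x1f = 0x19; word=0x00cd
[8+:3] type=5 & 0x7 = 0x5; word=0x05cd
[11+:2] mode=-1 & 0x3 = 0x3; word=0x1dcd
[13+:3] ver=-4 & 0x7 = 0x4; word=0x9dcd
word = 0x9dcd → little-endian bytes:
  [0]=0xcd  [1]=0x9d

cd 9d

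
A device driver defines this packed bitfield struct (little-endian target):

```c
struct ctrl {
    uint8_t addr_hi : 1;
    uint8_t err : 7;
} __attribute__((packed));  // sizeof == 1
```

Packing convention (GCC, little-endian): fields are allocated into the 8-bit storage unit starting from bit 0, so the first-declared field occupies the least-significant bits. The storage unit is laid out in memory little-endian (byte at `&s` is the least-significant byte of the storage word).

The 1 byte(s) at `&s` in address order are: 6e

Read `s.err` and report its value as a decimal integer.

55

[0]=0x6e (little-endian) → word 0x6e
addr_hi [0+:1] = (word>>0) & 0x1 = 0
err [1+:7] = (word>>1) & 0x7f = 55  ←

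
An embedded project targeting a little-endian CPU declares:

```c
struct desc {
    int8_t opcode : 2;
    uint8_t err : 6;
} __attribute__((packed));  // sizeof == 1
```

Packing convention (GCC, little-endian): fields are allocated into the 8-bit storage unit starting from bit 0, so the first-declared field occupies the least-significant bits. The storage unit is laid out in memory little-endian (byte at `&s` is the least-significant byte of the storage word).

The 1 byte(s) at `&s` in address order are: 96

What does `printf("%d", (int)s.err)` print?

[0]=0x96 (little-endian) → word 0x96
opcode [0+:2] = (word>>0) & 0x3 = 2
err [2+:6] = (word>>2) & 0x3f = 37  ←

37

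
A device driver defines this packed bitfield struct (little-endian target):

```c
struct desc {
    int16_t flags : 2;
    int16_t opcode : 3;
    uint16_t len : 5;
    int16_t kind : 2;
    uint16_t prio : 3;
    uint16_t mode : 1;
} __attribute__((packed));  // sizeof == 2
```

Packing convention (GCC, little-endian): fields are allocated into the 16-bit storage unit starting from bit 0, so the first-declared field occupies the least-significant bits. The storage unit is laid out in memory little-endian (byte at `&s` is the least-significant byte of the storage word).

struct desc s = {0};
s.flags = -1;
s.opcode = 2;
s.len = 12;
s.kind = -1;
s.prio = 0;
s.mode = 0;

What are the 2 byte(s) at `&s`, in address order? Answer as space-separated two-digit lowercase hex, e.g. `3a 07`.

flags:2 = -1 → 0x3 << 0 → word 0x0003
opcode:3 = 2 → 0x2 << 2 → word 0x000b
len:5 = 12 → 0xc << 5 → word 0x018b
kind:2 = -1 → 0x3 << 10 → word 0x0d8b
prio:3 = 0 → 0x0 << 12 → word 0x0d8b
mode:1 = 0 → 0x0 << 15 → word 0x0d8b
word = 0x0d8b → little-endian bytes:
  [0]=0x8b  [1]=0x0d

8b 0d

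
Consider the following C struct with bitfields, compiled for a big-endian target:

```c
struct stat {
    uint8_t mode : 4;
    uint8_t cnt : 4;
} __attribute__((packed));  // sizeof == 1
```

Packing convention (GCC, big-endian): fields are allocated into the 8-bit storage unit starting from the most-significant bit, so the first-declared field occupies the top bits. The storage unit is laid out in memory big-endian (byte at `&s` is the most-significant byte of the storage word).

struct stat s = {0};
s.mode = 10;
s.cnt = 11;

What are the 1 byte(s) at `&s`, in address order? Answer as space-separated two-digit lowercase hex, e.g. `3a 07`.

ab

mode:4 = 10 → 0xa << 4 → word 0xa0
cnt:4 = 11 → 0xb << 0 → word 0xab
word = 0xab → big-endian bytes:
  [0]=0xab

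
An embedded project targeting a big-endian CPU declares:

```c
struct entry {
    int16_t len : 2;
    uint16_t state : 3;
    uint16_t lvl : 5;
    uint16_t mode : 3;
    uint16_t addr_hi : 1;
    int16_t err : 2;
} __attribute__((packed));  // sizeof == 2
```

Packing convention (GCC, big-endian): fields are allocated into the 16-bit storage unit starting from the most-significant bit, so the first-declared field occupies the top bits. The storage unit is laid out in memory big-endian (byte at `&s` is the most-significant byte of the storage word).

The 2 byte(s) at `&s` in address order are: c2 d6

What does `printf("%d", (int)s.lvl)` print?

[0]=0xc2 [1]=0xd6 (big-endian) → word 0xc2d6
len [14+:2] = (word>>14) & 0x3 = 3
state [11+:3] = (word>>11) & 0x7 = 0
lvl [6+:5] = (word>>6) & 0x1f = 11  ←
mode [3+:3] = (word>>3) & 0x7 = 2
addr_hi [2+:1] = (word>>2) & 0x1 = 1
err [0+:2] = (word>>0) & 0x3 = 2

11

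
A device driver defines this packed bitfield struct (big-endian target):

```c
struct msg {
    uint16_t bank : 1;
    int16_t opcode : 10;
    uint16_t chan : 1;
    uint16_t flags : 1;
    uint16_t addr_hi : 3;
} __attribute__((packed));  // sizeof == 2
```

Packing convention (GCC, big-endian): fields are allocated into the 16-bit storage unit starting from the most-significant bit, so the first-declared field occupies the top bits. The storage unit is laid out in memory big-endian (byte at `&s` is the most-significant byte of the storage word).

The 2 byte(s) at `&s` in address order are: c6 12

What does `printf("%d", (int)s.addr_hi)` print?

[0]=0xc6 [1]=0x12 (big-endian) → word 0xc612
bank:1 @ bit 15 → (0xc612>>15)&0x1 = 0x1
opcode:10 @ bit 5 → (0xc612>>5)&0x3ff = 0x230
chan:1 @ bit 4 → (0xc612>>4)&0x1 = 0x1
flags:1 @ bit 3 → (0xc612>>3)&0x1 = 0x0
addr_hi:3 @ bit 0 → (0xc612>>0)&0x7 = 0x2  ←

2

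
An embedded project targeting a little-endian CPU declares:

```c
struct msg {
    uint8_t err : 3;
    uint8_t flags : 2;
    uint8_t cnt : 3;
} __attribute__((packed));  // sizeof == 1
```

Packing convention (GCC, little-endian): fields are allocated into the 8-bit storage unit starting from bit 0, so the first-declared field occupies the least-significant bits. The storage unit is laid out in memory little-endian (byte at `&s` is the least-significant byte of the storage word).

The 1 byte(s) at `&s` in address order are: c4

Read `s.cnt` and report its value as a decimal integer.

6

[0]=0xc4 (little-endian) → word 0xc4
err:3 @ bit 0 → (0xc4>>0)&0x7 = 0x4
flags:2 @ bit 3 → (0xc4>>3)&0x3 = 0x0
cnt:3 @ bit 5 → (0xc4>>5)&0x7 = 0x6  ←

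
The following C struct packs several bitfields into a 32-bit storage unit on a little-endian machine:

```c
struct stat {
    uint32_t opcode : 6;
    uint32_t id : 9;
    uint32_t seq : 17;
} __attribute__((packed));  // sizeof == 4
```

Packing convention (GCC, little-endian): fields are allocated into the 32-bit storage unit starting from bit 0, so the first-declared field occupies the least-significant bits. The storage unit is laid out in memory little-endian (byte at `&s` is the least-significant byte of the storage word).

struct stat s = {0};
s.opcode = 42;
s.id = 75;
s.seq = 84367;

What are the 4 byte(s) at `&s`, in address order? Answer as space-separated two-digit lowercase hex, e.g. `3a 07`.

[0+:6] opcode=42 & 0x3f = 0x2a; word=0x0000002a
[6+:9] id=75 & 0x1ff = 0x4b; word=0x000012ea
[15+:17] seq=84367 & 0x1ffff = 0x1498f; word=0xa4c792ea
word = 0xa4c792ea → little-endian bytes:
  [0]=0xea  [1]=0x92  [2]=0xc7  [3]=0xa4

ea 92 c7 a4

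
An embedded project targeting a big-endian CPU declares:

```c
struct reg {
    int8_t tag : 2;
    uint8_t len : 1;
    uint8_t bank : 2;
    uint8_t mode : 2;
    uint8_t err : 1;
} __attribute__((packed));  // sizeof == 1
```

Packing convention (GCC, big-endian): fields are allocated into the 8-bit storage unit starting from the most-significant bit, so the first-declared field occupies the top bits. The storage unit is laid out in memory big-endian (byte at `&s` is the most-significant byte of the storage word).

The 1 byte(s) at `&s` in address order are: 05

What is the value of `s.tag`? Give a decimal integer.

0

[0]=0x05 (big-endian) → word 0x05
tag [6+:2] = (word>>6) & 0x3 = 0  ←
len [5+:1] = (word>>5) & 0x1 = 0
bank [3+:2] = (word>>3) & 0x3 = 0
mode [1+:2] = (word>>1) & 0x3 = 2
err [0+:1] = (word>>0) & 0x1 = 1
tag signed 2b, MSB=0: value = 0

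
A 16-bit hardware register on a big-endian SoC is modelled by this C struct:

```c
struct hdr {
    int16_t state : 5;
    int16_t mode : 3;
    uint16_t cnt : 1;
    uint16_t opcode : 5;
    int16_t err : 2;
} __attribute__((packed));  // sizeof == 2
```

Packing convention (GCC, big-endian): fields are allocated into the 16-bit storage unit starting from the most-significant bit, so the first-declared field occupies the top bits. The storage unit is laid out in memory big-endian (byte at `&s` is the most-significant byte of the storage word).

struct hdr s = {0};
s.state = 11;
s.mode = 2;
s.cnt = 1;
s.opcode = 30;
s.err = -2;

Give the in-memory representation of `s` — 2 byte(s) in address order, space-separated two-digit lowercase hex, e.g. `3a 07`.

5a fa

state (5b) val=11 bits=0xb at bit 11: 0x5800
mode (3b) val=2 bits=0x2 at bit 8: 0x5a00
cnt (1b) val=1 bits=0x1 at bit 7: 0x5a80
opcode (5b) val=30 bits=0x1e at bit 2: 0x5af8
err (2b) val=-2 bits=0x2 at bit 0: 0x5afa
word = 0x5afa → big-endian bytes:
  [0]=0x5a  [1]=0xfa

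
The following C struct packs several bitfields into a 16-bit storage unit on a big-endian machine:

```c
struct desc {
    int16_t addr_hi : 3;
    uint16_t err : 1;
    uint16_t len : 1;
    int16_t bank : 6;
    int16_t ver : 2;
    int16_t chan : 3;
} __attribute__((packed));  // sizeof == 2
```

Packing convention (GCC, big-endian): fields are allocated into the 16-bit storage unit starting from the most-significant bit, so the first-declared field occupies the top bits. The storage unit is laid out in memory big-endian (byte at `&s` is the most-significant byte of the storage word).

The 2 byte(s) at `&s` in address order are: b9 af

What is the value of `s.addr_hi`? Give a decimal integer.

[0]=0xb9 [1]=0xaf (big-endian) → word 0xb9af
addr_hi:3 @ bit 13 → (0xb9af>>13)&0x7 = 0x5  ←
err:1 @ bit 12 → (0xb9af>>12)&0x1 = 0x1
len:1 @ bit 11 → (0xb9af>>11)&0x1 = 0x1
bank:6 @ bit 5 → (0xb9af>>5)&0x3f = 0xd
ver:2 @ bit 3 → (0xb9af>>3)&0x3 = 0x1
chan:3 @ bit 0 → (0xb9af>>0)&0x7 = 0x7
addr_hi signed 3b, MSB=1: 5 - 8 = -3

-3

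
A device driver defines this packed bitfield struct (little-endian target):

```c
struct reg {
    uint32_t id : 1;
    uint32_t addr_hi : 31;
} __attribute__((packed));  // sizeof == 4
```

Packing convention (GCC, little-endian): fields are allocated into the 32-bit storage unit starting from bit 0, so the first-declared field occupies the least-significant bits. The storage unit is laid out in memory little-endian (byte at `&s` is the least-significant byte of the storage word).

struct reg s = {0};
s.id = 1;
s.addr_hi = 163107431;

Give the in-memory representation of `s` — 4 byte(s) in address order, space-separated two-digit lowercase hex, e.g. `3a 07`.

cf a4 71 13

[0+:1] id=1 & 0x1 = 0x1; word=0x00000001
[1+:31] addr_hi=163107431 & 0x7fffffff = 0x9b8d267; word=0x1371a4cf
word = 0x1371a4cf → little-endian bytes:
  [0]=0xcf  [1]=0xa4  [2]=0x71  [3]=0x13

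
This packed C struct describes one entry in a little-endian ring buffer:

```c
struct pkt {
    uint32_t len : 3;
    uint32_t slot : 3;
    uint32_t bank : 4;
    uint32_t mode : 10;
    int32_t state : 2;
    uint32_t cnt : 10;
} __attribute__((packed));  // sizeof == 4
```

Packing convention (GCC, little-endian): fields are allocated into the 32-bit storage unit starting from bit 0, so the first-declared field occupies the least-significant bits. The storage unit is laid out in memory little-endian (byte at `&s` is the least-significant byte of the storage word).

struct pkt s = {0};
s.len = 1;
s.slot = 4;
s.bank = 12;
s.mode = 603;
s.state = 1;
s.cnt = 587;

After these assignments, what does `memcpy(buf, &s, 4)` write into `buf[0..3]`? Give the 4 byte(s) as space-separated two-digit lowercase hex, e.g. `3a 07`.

21 6f d9 92

len:3 = 1 → 0x1 << 0 → word 0x00000001
slot:3 = 4 → 0x4 << 3 → word 0x00000021
bank:4 = 12 → 0xc << 6 → word 0x00000321
mode:10 = 603 → 0x25b << 10 → word 0x00096f21
state:2 = 1 → 0x1 << 20 → word 0x00196f21
cnt:10 = 587 → 0x24b << 22 → word 0x92d96f21
word = 0x92d96f21 → little-endian bytes:
  [0]=0x21  [1]=0x6f  [2]=0xd9  [3]=0x92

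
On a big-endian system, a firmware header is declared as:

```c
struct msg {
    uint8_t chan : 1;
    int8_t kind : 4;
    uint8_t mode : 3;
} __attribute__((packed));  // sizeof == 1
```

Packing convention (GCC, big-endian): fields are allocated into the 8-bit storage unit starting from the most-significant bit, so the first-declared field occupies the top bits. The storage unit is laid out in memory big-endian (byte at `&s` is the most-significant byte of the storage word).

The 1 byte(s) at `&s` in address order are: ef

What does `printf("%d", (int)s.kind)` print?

[0]=0xef (big-endian) → word 0xef
chan [7+:1] = (word>>7) & 0x1 = 1
kind [3+:4] = (word>>3) & 0xf = 13  ←
mode [0+:3] = (word>>0) & 0x7 = 7
kind signed 4b, MSB=1: 13 - 16 = -3

-3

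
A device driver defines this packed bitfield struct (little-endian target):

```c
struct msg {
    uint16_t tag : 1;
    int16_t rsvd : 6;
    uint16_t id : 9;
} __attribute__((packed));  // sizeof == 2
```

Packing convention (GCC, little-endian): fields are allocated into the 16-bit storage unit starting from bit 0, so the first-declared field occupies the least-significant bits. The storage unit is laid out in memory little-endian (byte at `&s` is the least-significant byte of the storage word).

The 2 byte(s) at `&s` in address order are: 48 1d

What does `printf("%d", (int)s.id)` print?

[0]=0x48 [1]=0x1d (little-endian) → word 0x1d48
tag:1 @ bit 0 → (0x1d48>>0)&0x1 = 0x0
rsvd:6 @ bit 1 → (0x1d48>>1)&0x3f = 0x24
id:9 @ bit 7 → (0x1d48>>7)&0x1ff = 0x3a  ←

58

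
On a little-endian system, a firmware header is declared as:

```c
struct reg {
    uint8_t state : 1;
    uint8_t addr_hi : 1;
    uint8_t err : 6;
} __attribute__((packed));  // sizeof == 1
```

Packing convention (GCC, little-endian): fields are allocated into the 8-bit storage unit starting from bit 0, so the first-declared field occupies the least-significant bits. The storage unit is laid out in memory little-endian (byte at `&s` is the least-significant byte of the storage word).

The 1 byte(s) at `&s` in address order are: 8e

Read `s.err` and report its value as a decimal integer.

35

[0]=0x8e (little-endian) → word 0x8e
state [0+:1] = (word>>0) & 0x1 = 0
addr_hi [1+:1] = (word>>1) & 0x1 = 1
err [2+:6] = (word>>2) & 0x3f = 35  ←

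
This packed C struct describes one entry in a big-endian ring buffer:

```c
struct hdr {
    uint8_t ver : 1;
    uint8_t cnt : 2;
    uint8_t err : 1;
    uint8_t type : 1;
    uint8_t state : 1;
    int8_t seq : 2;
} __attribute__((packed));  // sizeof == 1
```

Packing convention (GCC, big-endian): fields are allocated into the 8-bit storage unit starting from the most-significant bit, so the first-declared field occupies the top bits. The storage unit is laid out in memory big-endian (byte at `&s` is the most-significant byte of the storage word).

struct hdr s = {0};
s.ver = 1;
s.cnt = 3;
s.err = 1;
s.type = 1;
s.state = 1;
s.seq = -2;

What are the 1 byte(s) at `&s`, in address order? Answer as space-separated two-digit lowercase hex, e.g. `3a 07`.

[7+:1] ver=1 & 0x1 = 0x1; word=0x80
[5+:2] cnt=3 & 0x3 = 0x3; word=0xe0
[4+:1] err=1 & 0x1 = 0x1; word=0xf0
[3+:1] type=1 & 0x1 = 0x1; word=0xf8
[2+:1] state=1 & 0x1 = 0x1; word=0xfc
[0+:2] seq=-2 & 0x3 = 0x2; word=0xfe
word = 0xfe → big-endian bytes:
  [0]=0xfe

fe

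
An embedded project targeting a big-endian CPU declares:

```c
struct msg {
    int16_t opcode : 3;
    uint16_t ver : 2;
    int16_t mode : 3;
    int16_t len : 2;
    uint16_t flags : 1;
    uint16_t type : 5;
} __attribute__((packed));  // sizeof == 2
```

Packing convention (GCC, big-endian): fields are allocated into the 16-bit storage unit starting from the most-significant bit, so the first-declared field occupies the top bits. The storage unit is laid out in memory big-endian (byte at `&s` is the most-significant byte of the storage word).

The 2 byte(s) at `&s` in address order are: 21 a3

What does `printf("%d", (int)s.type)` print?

[0]=0x21 [1]=0xa3 (big-endian) → word 0x21a3
opcode [13+:3] = (word>>13) & 0x7 = 1
ver [11+:2] = (word>>11) & 0x3 = 0
mode [8+:3] = (word>>8) & 0x7 = 1
len [6+:2] = (word>>6) & 0x3 = 2
flags [5+:1] = (word>>5) & 0x1 = 1
type [0+:5] = (word>>0) & 0x1f = 3  ←

3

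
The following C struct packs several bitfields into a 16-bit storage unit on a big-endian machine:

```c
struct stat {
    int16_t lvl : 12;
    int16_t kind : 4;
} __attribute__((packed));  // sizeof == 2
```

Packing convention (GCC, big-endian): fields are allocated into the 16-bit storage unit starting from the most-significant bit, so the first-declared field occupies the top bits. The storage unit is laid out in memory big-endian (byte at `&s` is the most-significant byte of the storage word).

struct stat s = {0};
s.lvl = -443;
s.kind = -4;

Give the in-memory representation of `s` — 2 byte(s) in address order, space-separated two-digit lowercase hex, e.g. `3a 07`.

e4 5c

lvl (12b) val=-443 bits=0xe45 at bit 4: 0xe450
kind (4b) val=-4 bits=0xc at bit 0: 0xe45c
word = 0xe45c → big-endian bytes:
  [0]=0xe4  [1]=0x5c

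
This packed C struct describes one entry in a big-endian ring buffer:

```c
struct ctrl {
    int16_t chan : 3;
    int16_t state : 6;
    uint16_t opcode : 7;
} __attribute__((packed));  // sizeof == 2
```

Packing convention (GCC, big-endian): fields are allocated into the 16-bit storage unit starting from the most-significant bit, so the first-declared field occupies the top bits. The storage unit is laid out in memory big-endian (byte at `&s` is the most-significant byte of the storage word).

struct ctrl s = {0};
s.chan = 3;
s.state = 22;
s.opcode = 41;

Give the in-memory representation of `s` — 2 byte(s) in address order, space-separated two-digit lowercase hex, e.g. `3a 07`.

6b 29

chan:3 = 3 → 0x3 << 13 → word 0x6000
state:6 = 22 → 0x16 << 7 → word 0x6b00
opcode:7 = 41 → 0x29 << 0 → word 0x6b29
word = 0x6b29 → big-endian bytes:
  [0]=0x6b  [1]=0x29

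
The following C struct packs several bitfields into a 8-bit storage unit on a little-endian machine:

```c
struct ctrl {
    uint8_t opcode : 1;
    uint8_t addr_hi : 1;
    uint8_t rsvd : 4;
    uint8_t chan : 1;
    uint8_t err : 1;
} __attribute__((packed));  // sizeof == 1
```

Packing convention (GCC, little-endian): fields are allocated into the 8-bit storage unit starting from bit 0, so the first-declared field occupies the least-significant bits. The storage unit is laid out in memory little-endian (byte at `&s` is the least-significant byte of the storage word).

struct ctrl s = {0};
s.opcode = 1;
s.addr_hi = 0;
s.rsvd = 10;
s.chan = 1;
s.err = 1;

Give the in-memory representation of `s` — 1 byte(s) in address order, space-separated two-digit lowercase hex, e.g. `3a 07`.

opcode:1 = 1 → 0x1 << 0 → word 0x01
addr_hi:1 = 0 → 0x0 << 1 → word 0x01
rsvd:4 = 10 → 0xa << 2 → word 0x29
chan:1 = 1 → 0x1 << 6 → word 0x69
err:1 = 1 → 0x1 << 7 → word 0xe9
word = 0xe9 → little-endian bytes:
  [0]=0xe9

e9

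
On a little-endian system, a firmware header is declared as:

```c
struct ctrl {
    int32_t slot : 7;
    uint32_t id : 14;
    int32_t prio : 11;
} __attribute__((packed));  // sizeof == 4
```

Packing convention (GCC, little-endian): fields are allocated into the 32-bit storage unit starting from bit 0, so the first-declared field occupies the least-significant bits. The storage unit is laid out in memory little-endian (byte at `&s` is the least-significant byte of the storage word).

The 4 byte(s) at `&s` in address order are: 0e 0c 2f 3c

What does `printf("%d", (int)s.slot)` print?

14

[0]=0x0e [1]=0x0c [2]=0x2f [3]=0x3c (little-endian) → word 0x3c2f0c0e
slot [0+:7] = (word>>0) & 0x7f = 14  ←
id [7+:14] = (word>>7) & 0x3fff = 7704
prio [21+:11] = (word>>21) & 0x7ff = 481
slot signed 7b, MSB=0: value = 14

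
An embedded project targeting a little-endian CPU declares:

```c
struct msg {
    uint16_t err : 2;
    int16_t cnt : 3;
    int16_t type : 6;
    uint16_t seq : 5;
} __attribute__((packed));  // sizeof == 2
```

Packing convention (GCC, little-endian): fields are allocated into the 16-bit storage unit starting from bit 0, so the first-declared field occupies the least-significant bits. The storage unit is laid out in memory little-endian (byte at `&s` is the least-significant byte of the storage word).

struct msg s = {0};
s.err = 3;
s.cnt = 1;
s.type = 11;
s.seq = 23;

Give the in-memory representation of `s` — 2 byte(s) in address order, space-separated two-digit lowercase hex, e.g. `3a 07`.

67 b9

err:2 = 3 → 0x3 << 0 → word 0x0003
cnt:3 = 1 → 0x1 << 2 → word 0x0007
type:6 = 11 → 0xb << 5 → word 0x0167
seq:5 = 23 → 0x17 << 11 → word 0xb967
word = 0xb967 → little-endian bytes:
  [0]=0x67  [1]=0xb9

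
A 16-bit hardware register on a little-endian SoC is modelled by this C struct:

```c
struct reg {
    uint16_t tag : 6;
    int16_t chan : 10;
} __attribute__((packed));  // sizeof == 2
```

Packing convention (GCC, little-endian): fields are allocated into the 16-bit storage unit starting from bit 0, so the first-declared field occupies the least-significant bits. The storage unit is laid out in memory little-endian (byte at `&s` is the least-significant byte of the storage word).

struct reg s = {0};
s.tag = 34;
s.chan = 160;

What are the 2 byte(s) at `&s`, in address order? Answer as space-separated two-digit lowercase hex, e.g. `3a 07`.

22 28

[0+:6] tag=34 & 0x3f = 0x22; word=0x0022
[6+:10] chan=160 & 0x3ff = 0xa0; word=0x2822
word = 0x2822 → little-endian bytes:
  [0]=0x22  [1]=0x28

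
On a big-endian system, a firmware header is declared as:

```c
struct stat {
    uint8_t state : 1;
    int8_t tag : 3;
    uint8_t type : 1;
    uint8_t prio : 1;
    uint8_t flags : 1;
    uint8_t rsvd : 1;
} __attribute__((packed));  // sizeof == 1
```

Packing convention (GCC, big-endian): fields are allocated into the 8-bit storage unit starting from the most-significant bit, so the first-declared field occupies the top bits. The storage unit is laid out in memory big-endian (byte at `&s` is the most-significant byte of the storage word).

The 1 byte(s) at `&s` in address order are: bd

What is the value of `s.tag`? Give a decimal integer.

3

[0]=0xbd (big-endian) → word 0xbd
state [7+:1] = (word>>7) & 0x1 = 1
tag [4+:3] = (word>>4) & 0x7 = 3  ←
type [3+:1] = (word>>3) & 0x1 = 1
prio [2+:1] = (word>>2) & 0x1 = 1
flags [1+:1] = (word>>1) & 0x1 = 0
rsvd [0+:1] = (word>>0) & 0x1 = 1
tag signed 3b, MSB=0: value = 3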